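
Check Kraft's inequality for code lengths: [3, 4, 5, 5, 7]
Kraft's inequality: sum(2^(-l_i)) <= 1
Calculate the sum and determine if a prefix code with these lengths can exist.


Sum = 2^(-3) + 2^(-4) + 2^(-5) + 2^(-5) + 2^(-7)
    = 0.125 + 0.0625 + 0.03125 + 0.03125 + 0.0078125
    = 33/128 = 0.2578125
Since 0.2578125 <= 1, Kraft's inequality IS satisfied.
A prefix code with these lengths CAN exist.

Kraft sum = 0.2578125. Satisfied.


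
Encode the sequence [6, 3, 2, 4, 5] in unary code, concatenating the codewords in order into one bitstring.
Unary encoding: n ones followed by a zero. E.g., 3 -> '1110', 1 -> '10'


Encode each number as n ones followed by a terminating 0:
  6 -> 1111110 (7 bits)
  3 -> 1110 (4 bits)
  2 -> 110 (3 bits)
  4 -> 11110 (5 bits)
  5 -> 111110 (6 bits)
Total length = 7 + 4 + 3 + 5 + 6 = 25 bits.

Unary([6, 3, 2, 4, 5]) = 1111110111011011110111110 (25 bits)


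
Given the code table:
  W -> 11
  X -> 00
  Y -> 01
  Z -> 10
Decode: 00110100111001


Decoding:
00 -> X
11 -> W
01 -> Y
00 -> X
11 -> W
10 -> Z
01 -> Y


Result: XWYXWZY


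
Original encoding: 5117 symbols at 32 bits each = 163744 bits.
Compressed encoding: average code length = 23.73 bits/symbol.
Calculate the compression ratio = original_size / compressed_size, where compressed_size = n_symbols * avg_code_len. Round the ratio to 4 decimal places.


original_size = n_symbols * orig_bits = 5117 * 32 = 163744 bits
compressed_size = n_symbols * avg_code_len = 5117 * 23.73 = 121426.41 bits
ratio = original_size / compressed_size = 163744 / 121426.41 = 1.3485

Compression ratio = 1.3485


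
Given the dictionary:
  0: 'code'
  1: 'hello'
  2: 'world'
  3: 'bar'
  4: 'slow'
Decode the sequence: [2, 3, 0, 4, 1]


Look up each index in the dictionary:
  2 -> 'world'
  3 -> 'bar'
  0 -> 'code'
  4 -> 'slow'
  1 -> 'hello'

Decoded: "world bar code slow hello"


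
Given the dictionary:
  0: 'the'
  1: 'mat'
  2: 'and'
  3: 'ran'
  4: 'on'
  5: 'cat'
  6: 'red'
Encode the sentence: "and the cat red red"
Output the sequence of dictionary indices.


Look up each word in the dictionary:
  'and' -> 2
  'the' -> 0
  'cat' -> 5
  'red' -> 6
  'red' -> 6

Encoded: [2, 0, 5, 6, 6]


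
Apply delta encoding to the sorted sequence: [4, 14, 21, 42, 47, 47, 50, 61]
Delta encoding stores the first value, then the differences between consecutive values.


First value: 4
Deltas:
  14 - 4 = 10
  21 - 14 = 7
  42 - 21 = 21
  47 - 42 = 5
  47 - 47 = 0
  50 - 47 = 3
  61 - 50 = 11


Delta encoded: [4, 10, 7, 21, 5, 0, 3, 11]


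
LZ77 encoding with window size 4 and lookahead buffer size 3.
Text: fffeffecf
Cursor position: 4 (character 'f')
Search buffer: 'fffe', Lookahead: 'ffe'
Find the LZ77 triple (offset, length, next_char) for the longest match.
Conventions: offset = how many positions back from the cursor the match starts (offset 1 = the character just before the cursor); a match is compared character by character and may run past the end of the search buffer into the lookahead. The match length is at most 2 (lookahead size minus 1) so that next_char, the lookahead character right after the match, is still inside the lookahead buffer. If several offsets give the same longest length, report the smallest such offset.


Try each offset into the search buffer:
  offset=1 (pos 3, char 'e'): match length 0
  offset=2 (pos 2, char 'f'): match length 1
  offset=3 (pos 1, char 'f'): match length 2
  offset=4 (pos 0, char 'f'): match length 2
Longest match has length 2, found at offsets 3, 4; take the smallest, offset 3.
next_char = character at position 4 + 2 = 6 -> 'e'

Best match: offset=3, length=2 (matching 'ff' starting at position 1)
LZ77 triple: (3, 2, 'e')


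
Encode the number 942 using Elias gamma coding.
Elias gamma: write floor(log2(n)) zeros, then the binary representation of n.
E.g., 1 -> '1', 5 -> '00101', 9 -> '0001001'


num_bits = floor(log2(942)) + 1 = 10
leading_zeros = num_bits - 1 = 9
binary(942) = 1110101110

Elias gamma(942) = '000000000' + '1110101110' = 0000000001110101110 (19 bits)


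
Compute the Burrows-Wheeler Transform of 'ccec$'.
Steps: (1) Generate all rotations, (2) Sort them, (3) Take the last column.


Rotations (sorted):
  0: $ccec -> last char: c
  1: c$cce -> last char: e
  2: ccec$ -> last char: $
  3: cec$c -> last char: c
  4: ec$cc -> last char: c


BWT = ce$cc


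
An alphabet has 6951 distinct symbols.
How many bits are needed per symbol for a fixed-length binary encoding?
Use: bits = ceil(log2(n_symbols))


log2(6951) = 12.763
Bracket: 2^12 = 4096 < 6951 <= 2^13 = 8192
So ceil(log2(6951)) = 13

bits = ceil(log2(6951)) = ceil(12.763) = 13 bits


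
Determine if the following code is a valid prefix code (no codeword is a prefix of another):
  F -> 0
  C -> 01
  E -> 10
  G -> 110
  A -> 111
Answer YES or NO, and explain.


Checking each pair (does one codeword prefix another?):
  F='0' vs C='01': prefix -- VIOLATION

NO -- this is NOT a valid prefix code. F (0) is a prefix of C (01).


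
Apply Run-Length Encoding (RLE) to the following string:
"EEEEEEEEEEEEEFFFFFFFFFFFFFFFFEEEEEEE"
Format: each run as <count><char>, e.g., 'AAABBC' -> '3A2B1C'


Scanning runs left to right:
  i=0: run of 'E' x 13 -> '13E'
  i=13: run of 'F' x 16 -> '16F'
  i=29: run of 'E' x 7 -> '7E'

RLE = 13E16F7E


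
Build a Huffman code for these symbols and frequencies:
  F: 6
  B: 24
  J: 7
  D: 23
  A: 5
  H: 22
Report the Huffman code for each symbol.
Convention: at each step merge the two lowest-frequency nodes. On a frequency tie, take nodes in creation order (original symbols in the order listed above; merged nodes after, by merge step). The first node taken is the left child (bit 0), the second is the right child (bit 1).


Huffman tree construction:
Step 1: Merge A(5) + F(6) = 11
Step 2: Merge J(7) + (A+F)(11) = 18
Step 3: Merge (J+(A+F))(18) + H(22) = 40
Step 4: Merge D(23) + B(24) = 47
Step 5: Merge ((J+(A+F))+H)(40) + (D+B)(47) = 87
Read each symbol's code off the tree from the root (left child = 0, right child = 1).

Codes:
  F: 0011 (length 4)
  B: 11 (length 2)
  J: 000 (length 3)
  D: 10 (length 2)
  A: 0010 (length 4)
  H: 01 (length 2)
Average code length: 203/87 = 2.3333 bits/symbol


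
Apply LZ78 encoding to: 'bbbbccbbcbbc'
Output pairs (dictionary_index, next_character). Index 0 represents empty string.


LZ78 encoding steps:
Dictionary: {0: ''}
Step 1: w='' (idx 0), next='b' -> output (0, 'b'), add 'b' as idx 1
Step 2: w='b' (idx 1), next='b' -> output (1, 'b'), add 'bb' as idx 2
Step 3: w='b' (idx 1), next='c' -> output (1, 'c'), add 'bc' as idx 3
Step 4: w='' (idx 0), next='c' -> output (0, 'c'), add 'c' as idx 4
Step 5: w='bb' (idx 2), next='c' -> output (2, 'c'), add 'bbc' as idx 5
Step 6: w='bbc' (idx 5), end of input -> output (5, '')


Encoded: [(0, 'b'), (1, 'b'), (1, 'c'), (0, 'c'), (2, 'c'), (5, '')]


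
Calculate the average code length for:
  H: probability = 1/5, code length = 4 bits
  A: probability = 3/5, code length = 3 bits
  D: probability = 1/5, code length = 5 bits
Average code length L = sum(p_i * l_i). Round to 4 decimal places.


Weighted contributions p_i * l_i:
  H: (1/5) * 4 = 4/5
  A: (3/5) * 3 = 9/5
  D: (1/5) * 5 = 5/5
Sum = (4 + 9 + 5)/5 = 18/5

L = 18/5 = 3.6000 bits/symbol


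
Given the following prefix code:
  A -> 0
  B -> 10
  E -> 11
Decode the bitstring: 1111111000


Decoding step by step:
Bits 11 -> E
Bits 11 -> E
Bits 11 -> E
Bits 10 -> B
Bits 0 -> A
Bits 0 -> A


Decoded message: EEEBAA


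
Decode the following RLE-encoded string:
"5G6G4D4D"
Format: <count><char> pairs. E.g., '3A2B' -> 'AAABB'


Expanding each <count><char> pair:
  5G -> 'GGGGG'
  6G -> 'GGGGGG'
  4D -> 'DDDD'
  4D -> 'DDDD'

Decoded = GGGGGGGGGGGDDDDDDDD


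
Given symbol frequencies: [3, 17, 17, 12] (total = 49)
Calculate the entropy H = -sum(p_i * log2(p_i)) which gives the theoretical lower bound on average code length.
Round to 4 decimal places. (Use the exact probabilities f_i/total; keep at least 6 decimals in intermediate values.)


Per-symbol terms -p_i * log2(p_i) with p_i = f_i/49:
  p = 3/49 = 0.061224: log2(p) = -4.029747, -p*log2(p) = 0.246719
  p = 17/49 = 0.346939: log2(p) = -1.527247, -p*log2(p) = 0.529861
  p = 17/49 = 0.346939: log2(p) = -1.527247, -p*log2(p) = 0.529861
  p = 12/49 = 0.244898: log2(p) = -2.029747, -p*log2(p) = 0.497081
H = 0.246719 + 0.529861 + 0.529861 + 0.497081 = 1.803522

H = 1.8035 bits/symbol


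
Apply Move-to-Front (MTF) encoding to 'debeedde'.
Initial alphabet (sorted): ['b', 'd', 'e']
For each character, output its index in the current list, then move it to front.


MTF encoding:
'd': index 1 in ['b', 'd', 'e'] -> ['d', 'b', 'e']
'e': index 2 in ['d', 'b', 'e'] -> ['e', 'd', 'b']
'b': index 2 in ['e', 'd', 'b'] -> ['b', 'e', 'd']
'e': index 1 in ['b', 'e', 'd'] -> ['e', 'b', 'd']
'e': index 0 in ['e', 'b', 'd'] -> ['e', 'b', 'd']
'd': index 2 in ['e', 'b', 'd'] -> ['d', 'e', 'b']
'd': index 0 in ['d', 'e', 'b'] -> ['d', 'e', 'b']
'e': index 1 in ['d', 'e', 'b'] -> ['e', 'd', 'b']


Output: [1, 2, 2, 1, 0, 2, 0, 1]


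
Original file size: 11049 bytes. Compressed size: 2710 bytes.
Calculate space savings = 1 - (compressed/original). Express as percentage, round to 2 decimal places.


ratio = compressed/original = 2710/11049 = 0.245271
savings = 1 - ratio = 1 - 0.245271 = 0.754729
as a percentage: 0.754729 * 100 = 75.47%

Space savings = 1 - 2710/11049 = 75.47%


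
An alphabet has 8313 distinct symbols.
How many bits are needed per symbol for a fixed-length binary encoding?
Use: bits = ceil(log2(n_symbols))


log2(8313) = 13.0212
Bracket: 2^13 = 8192 < 8313 <= 2^14 = 16384
So ceil(log2(8313)) = 14

bits = ceil(log2(8313)) = ceil(13.0212) = 14 bits


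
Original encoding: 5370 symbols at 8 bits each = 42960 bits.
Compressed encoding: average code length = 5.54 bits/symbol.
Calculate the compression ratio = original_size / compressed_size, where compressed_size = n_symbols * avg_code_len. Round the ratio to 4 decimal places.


original_size = n_symbols * orig_bits = 5370 * 8 = 42960 bits
compressed_size = n_symbols * avg_code_len = 5370 * 5.54 = 29749.8 bits
ratio = original_size / compressed_size = 42960 / 29749.8 = 1.444

Compression ratio = 1.444


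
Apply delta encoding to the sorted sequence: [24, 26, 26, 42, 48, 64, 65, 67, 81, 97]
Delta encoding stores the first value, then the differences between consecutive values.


First value: 24
Deltas:
  26 - 24 = 2
  26 - 26 = 0
  42 - 26 = 16
  48 - 42 = 6
  64 - 48 = 16
  65 - 64 = 1
  67 - 65 = 2
  81 - 67 = 14
  97 - 81 = 16


Delta encoded: [24, 2, 0, 16, 6, 16, 1, 2, 14, 16]


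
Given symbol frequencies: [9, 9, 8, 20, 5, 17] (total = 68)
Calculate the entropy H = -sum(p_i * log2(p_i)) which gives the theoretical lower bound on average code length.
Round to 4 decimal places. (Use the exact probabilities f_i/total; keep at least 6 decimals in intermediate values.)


Per-symbol terms -p_i * log2(p_i) with p_i = f_i/68:
  p = 9/68 = 0.132353: log2(p) = -2.917538, -p*log2(p) = 0.386145
  p = 9/68 = 0.132353: log2(p) = -2.917538, -p*log2(p) = 0.386145
  p = 8/68 = 0.117647: log2(p) = -3.087463, -p*log2(p) = 0.363231
  p = 20/68 = 0.294118: log2(p) = -1.765535, -p*log2(p) = 0.519275
  p = 5/68 = 0.073529: log2(p) = -3.765535, -p*log2(p) = 0.276878
  p = 17/68 = 0.250000: log2(p) = -2.000000, -p*log2(p) = 0.500000
H = 0.386145 + 0.386145 + 0.363231 + 0.519275 + 0.276878 + 0.500000 = 2.431674

H = 2.4317 bits/symbol


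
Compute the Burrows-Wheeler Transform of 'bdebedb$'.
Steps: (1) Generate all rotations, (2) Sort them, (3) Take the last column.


Rotations (sorted):
  0: $bdebedb -> last char: b
  1: b$bdebed -> last char: d
  2: bdebedb$ -> last char: $
  3: bedb$bde -> last char: e
  4: db$bdebe -> last char: e
  5: debedb$b -> last char: b
  6: ebedb$bd -> last char: d
  7: edb$bdeb -> last char: b


BWT = bd$eebdb


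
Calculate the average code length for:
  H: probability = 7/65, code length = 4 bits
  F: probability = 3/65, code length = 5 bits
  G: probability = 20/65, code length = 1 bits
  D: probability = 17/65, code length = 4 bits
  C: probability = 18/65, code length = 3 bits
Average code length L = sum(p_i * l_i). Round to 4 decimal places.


Weighted contributions p_i * l_i:
  H: (7/65) * 4 = 28/65
  F: (3/65) * 5 = 15/65
  G: (20/65) * 1 = 20/65
  D: (17/65) * 4 = 68/65
  C: (18/65) * 3 = 54/65
Sum = (28 + 15 + 20 + 68 + 54)/65 = 185/65

L = 185/65 = 2.8462 bits/symbol


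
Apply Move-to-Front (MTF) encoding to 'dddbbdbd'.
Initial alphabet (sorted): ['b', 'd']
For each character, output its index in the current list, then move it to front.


MTF encoding:
'd': index 1 in ['b', 'd'] -> ['d', 'b']
'd': index 0 in ['d', 'b'] -> ['d', 'b']
'd': index 0 in ['d', 'b'] -> ['d', 'b']
'b': index 1 in ['d', 'b'] -> ['b', 'd']
'b': index 0 in ['b', 'd'] -> ['b', 'd']
'd': index 1 in ['b', 'd'] -> ['d', 'b']
'b': index 1 in ['d', 'b'] -> ['b', 'd']
'd': index 1 in ['b', 'd'] -> ['d', 'b']


Output: [1, 0, 0, 1, 0, 1, 1, 1]


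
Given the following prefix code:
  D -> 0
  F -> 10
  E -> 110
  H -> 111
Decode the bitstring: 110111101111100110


Decoding step by step:
Bits 110 -> E
Bits 111 -> H
Bits 10 -> F
Bits 111 -> H
Bits 110 -> E
Bits 0 -> D
Bits 110 -> E


Decoded message: EHFHEDE


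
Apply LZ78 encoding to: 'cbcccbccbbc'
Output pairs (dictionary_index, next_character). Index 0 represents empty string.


LZ78 encoding steps:
Dictionary: {0: ''}
Step 1: w='' (idx 0), next='c' -> output (0, 'c'), add 'c' as idx 1
Step 2: w='' (idx 0), next='b' -> output (0, 'b'), add 'b' as idx 2
Step 3: w='c' (idx 1), next='c' -> output (1, 'c'), add 'cc' as idx 3
Step 4: w='c' (idx 1), next='b' -> output (1, 'b'), add 'cb' as idx 4
Step 5: w='cc' (idx 3), next='b' -> output (3, 'b'), add 'ccb' as idx 5
Step 6: w='b' (idx 2), next='c' -> output (2, 'c'), add 'bc' as idx 6


Encoded: [(0, 'c'), (0, 'b'), (1, 'c'), (1, 'b'), (3, 'b'), (2, 'c')]


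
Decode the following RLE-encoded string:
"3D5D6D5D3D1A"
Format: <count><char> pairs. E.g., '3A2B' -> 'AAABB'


Expanding each <count><char> pair:
  3D -> 'DDD'
  5D -> 'DDDDD'
  6D -> 'DDDDDD'
  5D -> 'DDDDD'
  3D -> 'DDD'
  1A -> 'A'

Decoded = DDDDDDDDDDDDDDDDDDDDDDA


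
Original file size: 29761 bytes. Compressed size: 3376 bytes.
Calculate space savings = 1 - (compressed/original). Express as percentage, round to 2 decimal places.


ratio = compressed/original = 3376/29761 = 0.113437
savings = 1 - ratio = 1 - 0.113437 = 0.886563
as a percentage: 0.886563 * 100 = 88.66%

Space savings = 1 - 3376/29761 = 88.66%


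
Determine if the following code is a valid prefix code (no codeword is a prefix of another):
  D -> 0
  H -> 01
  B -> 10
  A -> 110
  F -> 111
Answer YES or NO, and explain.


Checking each pair (does one codeword prefix another?):
  D='0' vs H='01': prefix -- VIOLATION

NO -- this is NOT a valid prefix code. D (0) is a prefix of H (01).


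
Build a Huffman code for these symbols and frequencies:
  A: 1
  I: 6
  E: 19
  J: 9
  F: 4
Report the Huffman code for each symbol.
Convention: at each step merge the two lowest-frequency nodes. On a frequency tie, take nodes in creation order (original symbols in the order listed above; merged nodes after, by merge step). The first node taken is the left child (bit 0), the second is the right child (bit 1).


Huffman tree construction:
Step 1: Merge A(1) + F(4) = 5
Step 2: Merge (A+F)(5) + I(6) = 11
Step 3: Merge J(9) + ((A+F)+I)(11) = 20
Step 4: Merge E(19) + (J+((A+F)+I))(20) = 39
Read each symbol's code off the tree from the root (left child = 0, right child = 1).

Codes:
  A: 1100 (length 4)
  I: 111 (length 3)
  E: 0 (length 1)
  J: 10 (length 2)
  F: 1101 (length 4)
Average code length: 75/39 = 1.9231 bits/symbol


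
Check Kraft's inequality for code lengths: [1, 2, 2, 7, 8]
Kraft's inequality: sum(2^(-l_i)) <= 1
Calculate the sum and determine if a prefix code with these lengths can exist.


Sum = 2^(-1) + 2^(-2) + 2^(-2) + 2^(-7) + 2^(-8)
    = 0.5 + 0.25 + 0.25 + 0.0078125 + 0.00390625
    = 259/256 = 1.01171875
Since 1.01171875 > 1, Kraft's inequality is NOT satisfied.
A prefix code with these lengths CANNOT exist.

Kraft sum = 1.01171875. Not satisfied.


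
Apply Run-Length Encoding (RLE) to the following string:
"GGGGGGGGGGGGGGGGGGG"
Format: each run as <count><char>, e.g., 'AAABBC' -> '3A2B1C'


Scanning runs left to right:
  i=0: run of 'G' x 19 -> '19G'

RLE = 19G


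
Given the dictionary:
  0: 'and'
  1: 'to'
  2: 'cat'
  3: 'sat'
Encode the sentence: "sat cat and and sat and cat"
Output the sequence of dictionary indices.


Look up each word in the dictionary:
  'sat' -> 3
  'cat' -> 2
  'and' -> 0
  'and' -> 0
  'sat' -> 3
  'and' -> 0
  'cat' -> 2

Encoded: [3, 2, 0, 0, 3, 0, 2]


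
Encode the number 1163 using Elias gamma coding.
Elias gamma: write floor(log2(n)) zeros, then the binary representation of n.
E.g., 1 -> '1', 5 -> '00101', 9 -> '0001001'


num_bits = floor(log2(1163)) + 1 = 11
leading_zeros = num_bits - 1 = 10
binary(1163) = 10010001011

Elias gamma(1163) = '0000000000' + '10010001011' = 000000000010010001011 (21 bits)


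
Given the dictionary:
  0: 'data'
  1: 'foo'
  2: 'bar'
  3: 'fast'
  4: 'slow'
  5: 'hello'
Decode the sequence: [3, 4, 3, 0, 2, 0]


Look up each index in the dictionary:
  3 -> 'fast'
  4 -> 'slow'
  3 -> 'fast'
  0 -> 'data'
  2 -> 'bar'
  0 -> 'data'

Decoded: "fast slow fast data bar data"


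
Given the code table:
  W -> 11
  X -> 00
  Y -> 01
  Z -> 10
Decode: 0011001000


Decoding:
00 -> X
11 -> W
00 -> X
10 -> Z
00 -> X


Result: XWXZX


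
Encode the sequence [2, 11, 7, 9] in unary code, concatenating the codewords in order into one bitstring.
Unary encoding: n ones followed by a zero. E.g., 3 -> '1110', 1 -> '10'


Encode each number as n ones followed by a terminating 0:
  2 -> 110 (3 bits)
  11 -> 111111111110 (12 bits)
  7 -> 11111110 (8 bits)
  9 -> 1111111110 (10 bits)
Total length = 3 + 12 + 8 + 10 = 33 bits.

Unary([2, 11, 7, 9]) = 110111111111110111111101111111110 (33 bits)


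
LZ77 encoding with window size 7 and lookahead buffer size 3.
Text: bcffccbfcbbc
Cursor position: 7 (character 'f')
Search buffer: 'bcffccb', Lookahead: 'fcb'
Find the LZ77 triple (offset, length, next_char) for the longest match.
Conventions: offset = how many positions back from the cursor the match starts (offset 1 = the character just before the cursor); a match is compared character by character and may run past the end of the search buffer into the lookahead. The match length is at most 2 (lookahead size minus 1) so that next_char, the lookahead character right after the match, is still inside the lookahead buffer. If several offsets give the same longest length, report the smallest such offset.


Try each offset into the search buffer:
  offset=1 (pos 6, char 'b'): match length 0
  offset=2 (pos 5, char 'c'): match length 0
  offset=3 (pos 4, char 'c'): match length 0
  offset=4 (pos 3, char 'f'): match length 2
  offset=5 (pos 2, char 'f'): match length 1
  offset=6 (pos 1, char 'c'): match length 0
  offset=7 (pos 0, char 'b'): match length 0
Longest match has length 2 at offset 4.
next_char = character at position 7 + 2 = 9 -> 'b'

Best match: offset=4, length=2 (matching 'fc' starting at position 3)
LZ77 triple: (4, 2, 'b')


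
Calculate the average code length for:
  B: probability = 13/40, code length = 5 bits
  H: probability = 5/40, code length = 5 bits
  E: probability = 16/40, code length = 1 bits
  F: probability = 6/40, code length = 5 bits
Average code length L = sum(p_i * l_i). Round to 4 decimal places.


Weighted contributions p_i * l_i:
  B: (13/40) * 5 = 65/40
  H: (5/40) * 5 = 25/40
  E: (16/40) * 1 = 16/40
  F: (6/40) * 5 = 30/40
Sum = (65 + 25 + 16 + 30)/40 = 136/40

L = 136/40 = 3.4000 bits/symbol


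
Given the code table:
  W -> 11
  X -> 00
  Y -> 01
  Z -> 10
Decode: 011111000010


Decoding:
01 -> Y
11 -> W
11 -> W
00 -> X
00 -> X
10 -> Z


Result: YWWXXZ


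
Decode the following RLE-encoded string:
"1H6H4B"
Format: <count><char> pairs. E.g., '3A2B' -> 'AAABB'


Expanding each <count><char> pair:
  1H -> 'H'
  6H -> 'HHHHHH'
  4B -> 'BBBB'

Decoded = HHHHHHHBBBB


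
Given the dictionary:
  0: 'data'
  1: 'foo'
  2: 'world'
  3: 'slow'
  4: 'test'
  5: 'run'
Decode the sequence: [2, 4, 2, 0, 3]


Look up each index in the dictionary:
  2 -> 'world'
  4 -> 'test'
  2 -> 'world'
  0 -> 'data'
  3 -> 'slow'

Decoded: "world test world data slow"


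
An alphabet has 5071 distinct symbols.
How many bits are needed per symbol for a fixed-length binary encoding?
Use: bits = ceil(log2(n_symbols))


log2(5071) = 12.3081
Bracket: 2^12 = 4096 < 5071 <= 2^13 = 8192
So ceil(log2(5071)) = 13

bits = ceil(log2(5071)) = ceil(12.3081) = 13 bits


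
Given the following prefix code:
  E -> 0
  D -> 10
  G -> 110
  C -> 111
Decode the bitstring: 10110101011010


Decoding step by step:
Bits 10 -> D
Bits 110 -> G
Bits 10 -> D
Bits 10 -> D
Bits 110 -> G
Bits 10 -> D


Decoded message: DGDDGD


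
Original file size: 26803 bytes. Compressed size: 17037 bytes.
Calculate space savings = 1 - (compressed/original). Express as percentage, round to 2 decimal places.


ratio = compressed/original = 17037/26803 = 0.635638
savings = 1 - ratio = 1 - 0.635638 = 0.364362
as a percentage: 0.364362 * 100 = 36.44%

Space savings = 1 - 17037/26803 = 36.44%


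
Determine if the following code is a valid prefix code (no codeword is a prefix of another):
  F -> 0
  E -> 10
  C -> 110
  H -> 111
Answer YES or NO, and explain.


Checking each pair (does one codeword prefix another?):
  F='0' vs E='10': no prefix
  F='0' vs C='110': no prefix
  F='0' vs H='111': no prefix
  E='10' vs F='0': no prefix
  E='10' vs C='110': no prefix
  E='10' vs H='111': no prefix
  C='110' vs F='0': no prefix
  C='110' vs E='10': no prefix
  C='110' vs H='111': no prefix
  H='111' vs F='0': no prefix
  H='111' vs E='10': no prefix
  H='111' vs C='110': no prefix
No violation found over all pairs.

YES -- this is a valid prefix code. No codeword is a prefix of any other codeword.


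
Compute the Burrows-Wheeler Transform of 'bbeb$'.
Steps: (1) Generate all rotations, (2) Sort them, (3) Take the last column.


Rotations (sorted):
  0: $bbeb -> last char: b
  1: b$bbe -> last char: e
  2: bbeb$ -> last char: $
  3: beb$b -> last char: b
  4: eb$bb -> last char: b


BWT = be$bb


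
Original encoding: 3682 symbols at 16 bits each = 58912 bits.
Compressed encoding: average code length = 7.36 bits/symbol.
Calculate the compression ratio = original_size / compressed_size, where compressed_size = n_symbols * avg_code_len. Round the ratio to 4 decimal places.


original_size = n_symbols * orig_bits = 3682 * 16 = 58912 bits
compressed_size = n_symbols * avg_code_len = 3682 * 7.36 = 27099.52 bits
ratio = original_size / compressed_size = 58912 / 27099.52 = 2.1739

Compression ratio = 2.1739


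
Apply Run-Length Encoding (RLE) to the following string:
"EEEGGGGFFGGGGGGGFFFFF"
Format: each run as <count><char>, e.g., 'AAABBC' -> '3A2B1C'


Scanning runs left to right:
  i=0: run of 'E' x 3 -> '3E'
  i=3: run of 'G' x 4 -> '4G'
  i=7: run of 'F' x 2 -> '2F'
  i=9: run of 'G' x 7 -> '7G'
  i=16: run of 'F' x 5 -> '5F'

RLE = 3E4G2F7G5F


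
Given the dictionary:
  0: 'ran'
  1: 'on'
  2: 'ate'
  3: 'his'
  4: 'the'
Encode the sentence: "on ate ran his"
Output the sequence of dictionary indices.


Look up each word in the dictionary:
  'on' -> 1
  'ate' -> 2
  'ran' -> 0
  'his' -> 3

Encoded: [1, 2, 0, 3]


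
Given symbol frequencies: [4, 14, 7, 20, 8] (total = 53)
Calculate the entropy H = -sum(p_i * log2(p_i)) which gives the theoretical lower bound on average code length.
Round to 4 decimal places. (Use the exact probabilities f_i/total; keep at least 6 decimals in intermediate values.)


Per-symbol terms -p_i * log2(p_i) with p_i = f_i/53:
  p = 4/53 = 0.075472: log2(p) = -3.727920, -p*log2(p) = 0.281352
  p = 14/53 = 0.264151: log2(p) = -1.920566, -p*log2(p) = 0.507319
  p = 7/53 = 0.132075: log2(p) = -2.920566, -p*log2(p) = 0.385735
  p = 20/53 = 0.377358: log2(p) = -1.405992, -p*log2(p) = 0.530563
  p = 8/53 = 0.150943: log2(p) = -2.727920, -p*log2(p) = 0.411762
H = 0.281352 + 0.507319 + 0.385735 + 0.530563 + 0.411762 = 2.116731

H = 2.1167 bits/symbol


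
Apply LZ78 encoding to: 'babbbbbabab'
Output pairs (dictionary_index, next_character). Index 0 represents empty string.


LZ78 encoding steps:
Dictionary: {0: ''}
Step 1: w='' (idx 0), next='b' -> output (0, 'b'), add 'b' as idx 1
Step 2: w='' (idx 0), next='a' -> output (0, 'a'), add 'a' as idx 2
Step 3: w='b' (idx 1), next='b' -> output (1, 'b'), add 'bb' as idx 3
Step 4: w='bb' (idx 3), next='b' -> output (3, 'b'), add 'bbb' as idx 4
Step 5: w='a' (idx 2), next='b' -> output (2, 'b'), add 'ab' as idx 5
Step 6: w='ab' (idx 5), end of input -> output (5, '')


Encoded: [(0, 'b'), (0, 'a'), (1, 'b'), (3, 'b'), (2, 'b'), (5, '')]


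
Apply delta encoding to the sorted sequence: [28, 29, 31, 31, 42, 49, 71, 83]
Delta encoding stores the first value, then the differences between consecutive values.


First value: 28
Deltas:
  29 - 28 = 1
  31 - 29 = 2
  31 - 31 = 0
  42 - 31 = 11
  49 - 42 = 7
  71 - 49 = 22
  83 - 71 = 12


Delta encoded: [28, 1, 2, 0, 11, 7, 22, 12]


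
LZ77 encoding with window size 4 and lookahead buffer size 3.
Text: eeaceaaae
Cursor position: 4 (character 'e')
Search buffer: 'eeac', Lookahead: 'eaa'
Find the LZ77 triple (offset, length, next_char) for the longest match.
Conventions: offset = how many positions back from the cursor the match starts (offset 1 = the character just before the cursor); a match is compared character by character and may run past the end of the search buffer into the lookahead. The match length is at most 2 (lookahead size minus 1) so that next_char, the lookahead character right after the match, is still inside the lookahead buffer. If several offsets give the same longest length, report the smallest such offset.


Try each offset into the search buffer:
  offset=1 (pos 3, char 'c'): match length 0
  offset=2 (pos 2, char 'a'): match length 0
  offset=3 (pos 1, char 'e'): match length 2
  offset=4 (pos 0, char 'e'): match length 1
Longest match has length 2 at offset 3.
next_char = character at position 4 + 2 = 6 -> 'a'

Best match: offset=3, length=2 (matching 'ea' starting at position 1)
LZ77 triple: (3, 2, 'a')


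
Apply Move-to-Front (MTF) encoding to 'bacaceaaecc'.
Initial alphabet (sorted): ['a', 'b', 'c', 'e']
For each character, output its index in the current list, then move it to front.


MTF encoding:
'b': index 1 in ['a', 'b', 'c', 'e'] -> ['b', 'a', 'c', 'e']
'a': index 1 in ['b', 'a', 'c', 'e'] -> ['a', 'b', 'c', 'e']
'c': index 2 in ['a', 'b', 'c', 'e'] -> ['c', 'a', 'b', 'e']
'a': index 1 in ['c', 'a', 'b', 'e'] -> ['a', 'c', 'b', 'e']
'c': index 1 in ['a', 'c', 'b', 'e'] -> ['c', 'a', 'b', 'e']
'e': index 3 in ['c', 'a', 'b', 'e'] -> ['e', 'c', 'a', 'b']
'a': index 2 in ['e', 'c', 'a', 'b'] -> ['a', 'e', 'c', 'b']
'a': index 0 in ['a', 'e', 'c', 'b'] -> ['a', 'e', 'c', 'b']
'e': index 1 in ['a', 'e', 'c', 'b'] -> ['e', 'a', 'c', 'b']
'c': index 2 in ['e', 'a', 'c', 'b'] -> ['c', 'e', 'a', 'b']
'c': index 0 in ['c', 'e', 'a', 'b'] -> ['c', 'e', 'a', 'b']


Output: [1, 1, 2, 1, 1, 3, 2, 0, 1, 2, 0]


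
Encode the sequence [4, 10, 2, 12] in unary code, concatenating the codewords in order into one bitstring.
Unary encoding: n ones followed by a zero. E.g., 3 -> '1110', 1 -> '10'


Encode each number as n ones followed by a terminating 0:
  4 -> 11110 (5 bits)
  10 -> 11111111110 (11 bits)
  2 -> 110 (3 bits)
  12 -> 1111111111110 (13 bits)
Total length = 5 + 11 + 3 + 13 = 32 bits.

Unary([4, 10, 2, 12]) = 11110111111111101101111111111110 (32 bits)


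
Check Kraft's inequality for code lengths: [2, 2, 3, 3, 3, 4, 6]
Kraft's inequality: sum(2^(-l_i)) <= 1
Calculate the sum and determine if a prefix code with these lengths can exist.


Sum = 2^(-2) + 2^(-2) + 2^(-3) + 2^(-3) + 2^(-3) + 2^(-4) + 2^(-6)
    = 0.25 + 0.25 + 0.125 + 0.125 + 0.125 + 0.0625 + 0.015625
    = 61/64 = 0.953125
Since 0.953125 <= 1, Kraft's inequality IS satisfied.
A prefix code with these lengths CAN exist.

Kraft sum = 0.953125. Satisfied.


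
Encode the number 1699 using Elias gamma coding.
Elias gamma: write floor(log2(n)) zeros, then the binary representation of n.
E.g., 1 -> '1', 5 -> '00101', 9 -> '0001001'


num_bits = floor(log2(1699)) + 1 = 11
leading_zeros = num_bits - 1 = 10
binary(1699) = 11010100011

Elias gamma(1699) = '0000000000' + '11010100011' = 000000000011010100011 (21 bits)


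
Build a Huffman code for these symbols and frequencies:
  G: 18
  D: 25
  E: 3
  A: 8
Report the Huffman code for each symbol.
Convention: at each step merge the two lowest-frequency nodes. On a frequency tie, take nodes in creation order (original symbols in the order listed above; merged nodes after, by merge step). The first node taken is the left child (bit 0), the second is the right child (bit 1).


Huffman tree construction:
Step 1: Merge E(3) + A(8) = 11
Step 2: Merge (E+A)(11) + G(18) = 29
Step 3: Merge D(25) + ((E+A)+G)(29) = 54
Read each symbol's code off the tree from the root (left child = 0, right child = 1).

Codes:
  G: 11 (length 2)
  D: 0 (length 1)
  E: 100 (length 3)
  A: 101 (length 3)
Average code length: 94/54 = 1.7407 bits/symbol


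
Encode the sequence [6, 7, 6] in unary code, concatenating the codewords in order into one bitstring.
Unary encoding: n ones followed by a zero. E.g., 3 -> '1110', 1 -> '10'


Encode each number as n ones followed by a terminating 0:
  6 -> 1111110 (7 bits)
  7 -> 11111110 (8 bits)
  6 -> 1111110 (7 bits)
Total length = 7 + 8 + 7 = 22 bits.

Unary([6, 7, 6]) = 1111110111111101111110 (22 bits)


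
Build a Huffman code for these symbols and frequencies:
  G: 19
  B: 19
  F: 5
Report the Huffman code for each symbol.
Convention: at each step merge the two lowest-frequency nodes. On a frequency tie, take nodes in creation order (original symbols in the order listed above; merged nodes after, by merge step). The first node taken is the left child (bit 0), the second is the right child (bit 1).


Huffman tree construction:
Step 1: Merge F(5) + G(19) = 24
Step 2: Merge B(19) + (F+G)(24) = 43
Read each symbol's code off the tree from the root (left child = 0, right child = 1).

Codes:
  G: 11 (length 2)
  B: 0 (length 1)
  F: 10 (length 2)
Average code length: 67/43 = 1.5581 bits/symbol


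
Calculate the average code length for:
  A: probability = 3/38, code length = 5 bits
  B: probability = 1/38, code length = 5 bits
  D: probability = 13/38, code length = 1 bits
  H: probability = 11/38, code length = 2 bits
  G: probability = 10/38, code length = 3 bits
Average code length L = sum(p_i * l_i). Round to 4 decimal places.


Weighted contributions p_i * l_i:
  A: (3/38) * 5 = 15/38
  B: (1/38) * 5 = 5/38
  D: (13/38) * 1 = 13/38
  H: (11/38) * 2 = 22/38
  G: (10/38) * 3 = 30/38
Sum = (15 + 5 + 13 + 22 + 30)/38 = 85/38

L = 85/38 = 2.2368 bits/symbol


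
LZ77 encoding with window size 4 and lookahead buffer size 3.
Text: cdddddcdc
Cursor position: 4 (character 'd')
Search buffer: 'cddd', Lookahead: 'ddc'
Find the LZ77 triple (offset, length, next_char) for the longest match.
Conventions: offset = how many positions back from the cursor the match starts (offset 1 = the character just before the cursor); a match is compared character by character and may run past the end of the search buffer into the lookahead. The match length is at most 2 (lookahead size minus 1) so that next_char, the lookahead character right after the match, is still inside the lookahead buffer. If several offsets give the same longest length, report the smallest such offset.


Try each offset into the search buffer:
  offset=1 (pos 3, char 'd'): match length 2
  offset=2 (pos 2, char 'd'): match length 2
  offset=3 (pos 1, char 'd'): match length 2
  offset=4 (pos 0, char 'c'): match length 0
Longest match has length 2, found at offsets 1, 2, 3; take the smallest, offset 1.
next_char = character at position 4 + 2 = 6 -> 'c'

Best match: offset=1, length=2 (matching 'dd' starting at position 3)
LZ77 triple: (1, 2, 'c')


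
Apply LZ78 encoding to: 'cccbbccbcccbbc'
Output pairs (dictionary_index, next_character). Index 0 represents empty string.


LZ78 encoding steps:
Dictionary: {0: ''}
Step 1: w='' (idx 0), next='c' -> output (0, 'c'), add 'c' as idx 1
Step 2: w='c' (idx 1), next='c' -> output (1, 'c'), add 'cc' as idx 2
Step 3: w='' (idx 0), next='b' -> output (0, 'b'), add 'b' as idx 3
Step 4: w='b' (idx 3), next='c' -> output (3, 'c'), add 'bc' as idx 4
Step 5: w='c' (idx 1), next='b' -> output (1, 'b'), add 'cb' as idx 5
Step 6: w='cc' (idx 2), next='c' -> output (2, 'c'), add 'ccc' as idx 6
Step 7: w='b' (idx 3), next='b' -> output (3, 'b'), add 'bb' as idx 7
Step 8: w='c' (idx 1), end of input -> output (1, '')


Encoded: [(0, 'c'), (1, 'c'), (0, 'b'), (3, 'c'), (1, 'b'), (2, 'c'), (3, 'b'), (1, '')]


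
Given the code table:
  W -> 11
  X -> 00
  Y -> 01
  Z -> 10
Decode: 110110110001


Decoding:
11 -> W
01 -> Y
10 -> Z
11 -> W
00 -> X
01 -> Y


Result: WYZWXY


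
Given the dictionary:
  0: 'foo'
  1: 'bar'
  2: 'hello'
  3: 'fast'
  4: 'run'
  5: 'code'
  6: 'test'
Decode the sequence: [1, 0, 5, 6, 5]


Look up each index in the dictionary:
  1 -> 'bar'
  0 -> 'foo'
  5 -> 'code'
  6 -> 'test'
  5 -> 'code'

Decoded: "bar foo code test code"


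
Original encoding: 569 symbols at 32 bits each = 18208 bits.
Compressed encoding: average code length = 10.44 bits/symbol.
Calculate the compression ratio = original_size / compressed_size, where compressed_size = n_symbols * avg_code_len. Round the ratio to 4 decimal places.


original_size = n_symbols * orig_bits = 569 * 32 = 18208 bits
compressed_size = n_symbols * avg_code_len = 569 * 10.44 = 5940.36 bits
ratio = original_size / compressed_size = 18208 / 5940.36 = 3.0651

Compression ratio = 3.0651


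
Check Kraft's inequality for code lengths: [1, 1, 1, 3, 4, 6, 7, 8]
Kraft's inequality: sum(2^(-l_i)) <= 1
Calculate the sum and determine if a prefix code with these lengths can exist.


Sum = 2^(-1) + 2^(-1) + 2^(-1) + 2^(-3) + 2^(-4) + 2^(-6) + 2^(-7) + 2^(-8)
    = 0.5 + 0.5 + 0.5 + 0.125 + 0.0625 + 0.015625 + 0.0078125 + 0.00390625
    = 439/256 = 1.71484375
Since 1.71484375 > 1, Kraft's inequality is NOT satisfied.
A prefix code with these lengths CANNOT exist.

Kraft sum = 1.71484375. Not satisfied.


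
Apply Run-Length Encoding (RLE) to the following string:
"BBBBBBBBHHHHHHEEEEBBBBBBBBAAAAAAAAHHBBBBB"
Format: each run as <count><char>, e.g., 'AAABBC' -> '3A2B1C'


Scanning runs left to right:
  i=0: run of 'B' x 8 -> '8B'
  i=8: run of 'H' x 6 -> '6H'
  i=14: run of 'E' x 4 -> '4E'
  i=18: run of 'B' x 8 -> '8B'
  i=26: run of 'A' x 8 -> '8A'
  i=34: run of 'H' x 2 -> '2H'
  i=36: run of 'B' x 5 -> '5B'

RLE = 8B6H4E8B8A2H5B


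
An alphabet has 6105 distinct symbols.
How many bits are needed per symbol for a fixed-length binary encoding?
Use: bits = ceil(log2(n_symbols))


log2(6105) = 12.5758
Bracket: 2^12 = 4096 < 6105 <= 2^13 = 8192
So ceil(log2(6105)) = 13

bits = ceil(log2(6105)) = ceil(12.5758) = 13 bits


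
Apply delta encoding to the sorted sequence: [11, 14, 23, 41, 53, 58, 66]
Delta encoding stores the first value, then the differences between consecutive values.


First value: 11
Deltas:
  14 - 11 = 3
  23 - 14 = 9
  41 - 23 = 18
  53 - 41 = 12
  58 - 53 = 5
  66 - 58 = 8


Delta encoded: [11, 3, 9, 18, 12, 5, 8]


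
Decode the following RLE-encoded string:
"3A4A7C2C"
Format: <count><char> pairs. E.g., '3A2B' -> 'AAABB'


Expanding each <count><char> pair:
  3A -> 'AAA'
  4A -> 'AAAA'
  7C -> 'CCCCCCC'
  2C -> 'CC'

Decoded = AAAAAAACCCCCCCCC


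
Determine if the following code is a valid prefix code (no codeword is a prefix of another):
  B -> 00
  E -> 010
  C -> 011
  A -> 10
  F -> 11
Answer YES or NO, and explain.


Checking each pair (does one codeword prefix another?):
  B='00' vs E='010': no prefix
  B='00' vs C='011': no prefix
  B='00' vs A='10': no prefix
  B='00' vs F='11': no prefix
  E='010' vs B='00': no prefix
  E='010' vs C='011': no prefix
  E='010' vs A='10': no prefix
  E='010' vs F='11': no prefix
  C='011' vs B='00': no prefix
  C='011' vs E='010': no prefix
  C='011' vs A='10': no prefix
  C='011' vs F='11': no prefix
  A='10' vs B='00': no prefix
  A='10' vs E='010': no prefix
  A='10' vs C='011': no prefix
  A='10' vs F='11': no prefix
  F='11' vs B='00': no prefix
  F='11' vs E='010': no prefix
  F='11' vs C='011': no prefix
  F='11' vs A='10': no prefix
No violation found over all pairs.

YES -- this is a valid prefix code. No codeword is a prefix of any other codeword.


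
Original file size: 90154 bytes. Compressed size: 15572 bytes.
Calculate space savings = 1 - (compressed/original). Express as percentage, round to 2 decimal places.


ratio = compressed/original = 15572/90154 = 0.172727
savings = 1 - ratio = 1 - 0.172727 = 0.827273
as a percentage: 0.827273 * 100 = 82.73%

Space savings = 1 - 15572/90154 = 82.73%


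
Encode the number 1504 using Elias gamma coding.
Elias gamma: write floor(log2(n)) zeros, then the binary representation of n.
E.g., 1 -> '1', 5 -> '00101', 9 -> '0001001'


num_bits = floor(log2(1504)) + 1 = 11
leading_zeros = num_bits - 1 = 10
binary(1504) = 10111100000

Elias gamma(1504) = '0000000000' + '10111100000' = 000000000010111100000 (21 bits)


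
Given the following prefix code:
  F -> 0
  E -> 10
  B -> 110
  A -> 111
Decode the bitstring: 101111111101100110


Decoding step by step:
Bits 10 -> E
Bits 111 -> A
Bits 111 -> A
Bits 110 -> B
Bits 110 -> B
Bits 0 -> F
Bits 110 -> B


Decoded message: EAABBFB


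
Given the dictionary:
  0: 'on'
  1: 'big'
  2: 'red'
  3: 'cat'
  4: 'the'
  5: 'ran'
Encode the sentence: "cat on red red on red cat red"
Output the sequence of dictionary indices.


Look up each word in the dictionary:
  'cat' -> 3
  'on' -> 0
  'red' -> 2
  'red' -> 2
  'on' -> 0
  'red' -> 2
  'cat' -> 3
  'red' -> 2

Encoded: [3, 0, 2, 2, 0, 2, 3, 2]


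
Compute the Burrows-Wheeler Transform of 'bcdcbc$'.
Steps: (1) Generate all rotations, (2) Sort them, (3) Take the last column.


Rotations (sorted):
  0: $bcdcbc -> last char: c
  1: bc$bcdc -> last char: c
  2: bcdcbc$ -> last char: $
  3: c$bcdcb -> last char: b
  4: cbc$bcd -> last char: d
  5: cdcbc$b -> last char: b
  6: dcbc$bc -> last char: c


BWT = cc$bdbc


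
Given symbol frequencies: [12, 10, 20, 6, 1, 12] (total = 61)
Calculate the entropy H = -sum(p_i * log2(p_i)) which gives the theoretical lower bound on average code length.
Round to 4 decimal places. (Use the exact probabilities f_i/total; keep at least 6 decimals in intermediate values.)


Per-symbol terms -p_i * log2(p_i) with p_i = f_i/61:
  p = 12/61 = 0.196721: log2(p) = -2.345775, -p*log2(p) = 0.461464
  p = 10/61 = 0.163934: log2(p) = -2.608809, -p*log2(p) = 0.427674
  p = 20/61 = 0.327869: log2(p) = -1.608809, -p*log2(p) = 0.527478
  p = 6/61 = 0.098361: log2(p) = -3.345775, -p*log2(p) = 0.329093
  p = 1/61 = 0.016393: log2(p) = -5.930737, -p*log2(p) = 0.097225
  p = 12/61 = 0.196721: log2(p) = -2.345775, -p*log2(p) = 0.461464
H = 0.461464 + 0.427674 + 0.527478 + 0.329093 + 0.097225 + 0.461464 = 2.304398

H = 2.3044 bits/symbol


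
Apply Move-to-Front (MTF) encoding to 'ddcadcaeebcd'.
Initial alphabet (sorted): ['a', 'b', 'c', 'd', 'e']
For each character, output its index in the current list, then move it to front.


MTF encoding:
'd': index 3 in ['a', 'b', 'c', 'd', 'e'] -> ['d', 'a', 'b', 'c', 'e']
'd': index 0 in ['d', 'a', 'b', 'c', 'e'] -> ['d', 'a', 'b', 'c', 'e']
'c': index 3 in ['d', 'a', 'b', 'c', 'e'] -> ['c', 'd', 'a', 'b', 'e']
'a': index 2 in ['c', 'd', 'a', 'b', 'e'] -> ['a', 'c', 'd', 'b', 'e']
'd': index 2 in ['a', 'c', 'd', 'b', 'e'] -> ['d', 'a', 'c', 'b', 'e']
'c': index 2 in ['d', 'a', 'c', 'b', 'e'] -> ['c', 'd', 'a', 'b', 'e']
'a': index 2 in ['c', 'd', 'a', 'b', 'e'] -> ['a', 'c', 'd', 'b', 'e']
'e': index 4 in ['a', 'c', 'd', 'b', 'e'] -> ['e', 'a', 'c', 'd', 'b']
'e': index 0 in ['e', 'a', 'c', 'd', 'b'] -> ['e', 'a', 'c', 'd', 'b']
'b': index 4 in ['e', 'a', 'c', 'd', 'b'] -> ['b', 'e', 'a', 'c', 'd']
'c': index 3 in ['b', 'e', 'a', 'c', 'd'] -> ['c', 'b', 'e', 'a', 'd']
'd': index 4 in ['c', 'b', 'e', 'a', 'd'] -> ['d', 'c', 'b', 'e', 'a']


Output: [3, 0, 3, 2, 2, 2, 2, 4, 0, 4, 3, 4]
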